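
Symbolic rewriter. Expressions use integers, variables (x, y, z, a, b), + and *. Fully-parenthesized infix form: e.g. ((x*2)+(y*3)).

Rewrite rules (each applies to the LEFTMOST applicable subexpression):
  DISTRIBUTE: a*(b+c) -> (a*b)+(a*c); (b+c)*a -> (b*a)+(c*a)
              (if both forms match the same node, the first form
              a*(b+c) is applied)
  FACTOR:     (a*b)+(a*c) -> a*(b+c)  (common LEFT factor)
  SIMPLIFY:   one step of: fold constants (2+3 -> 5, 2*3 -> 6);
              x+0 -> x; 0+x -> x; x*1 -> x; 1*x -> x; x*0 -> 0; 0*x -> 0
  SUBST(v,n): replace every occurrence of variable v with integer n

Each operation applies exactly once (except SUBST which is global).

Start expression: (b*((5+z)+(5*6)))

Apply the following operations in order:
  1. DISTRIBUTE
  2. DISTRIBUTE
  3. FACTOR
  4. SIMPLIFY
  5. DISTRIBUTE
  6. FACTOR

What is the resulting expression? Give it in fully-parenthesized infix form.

Answer: ((b*(5+z))+(b*30))

Derivation:
Start: (b*((5+z)+(5*6)))
Apply DISTRIBUTE at root (target: (b*((5+z)+(5*6)))): (b*((5+z)+(5*6))) -> ((b*(5+z))+(b*(5*6)))
Apply DISTRIBUTE at L (target: (b*(5+z))): ((b*(5+z))+(b*(5*6))) -> (((b*5)+(b*z))+(b*(5*6)))
Apply FACTOR at L (target: ((b*5)+(b*z))): (((b*5)+(b*z))+(b*(5*6))) -> ((b*(5+z))+(b*(5*6)))
Apply SIMPLIFY at RR (target: (5*6)): ((b*(5+z))+(b*(5*6))) -> ((b*(5+z))+(b*30))
Apply DISTRIBUTE at L (target: (b*(5+z))): ((b*(5+z))+(b*30)) -> (((b*5)+(b*z))+(b*30))
Apply FACTOR at L (target: ((b*5)+(b*z))): (((b*5)+(b*z))+(b*30)) -> ((b*(5+z))+(b*30))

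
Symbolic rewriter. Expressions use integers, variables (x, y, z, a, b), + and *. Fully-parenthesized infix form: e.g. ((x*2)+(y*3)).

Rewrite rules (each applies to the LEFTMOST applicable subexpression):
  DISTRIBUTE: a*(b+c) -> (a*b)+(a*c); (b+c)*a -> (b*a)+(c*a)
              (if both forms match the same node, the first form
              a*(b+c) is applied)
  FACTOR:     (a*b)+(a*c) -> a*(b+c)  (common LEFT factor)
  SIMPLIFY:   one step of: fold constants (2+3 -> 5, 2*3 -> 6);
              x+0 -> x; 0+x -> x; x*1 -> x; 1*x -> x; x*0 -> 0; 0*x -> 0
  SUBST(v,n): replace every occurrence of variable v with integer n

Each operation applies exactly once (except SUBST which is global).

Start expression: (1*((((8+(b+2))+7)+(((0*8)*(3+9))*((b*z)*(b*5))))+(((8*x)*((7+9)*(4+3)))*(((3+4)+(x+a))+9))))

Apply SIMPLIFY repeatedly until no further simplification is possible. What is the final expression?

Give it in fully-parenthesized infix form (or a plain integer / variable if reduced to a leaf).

Start: (1*((((8+(b+2))+7)+(((0*8)*(3+9))*((b*z)*(b*5))))+(((8*x)*((7+9)*(4+3)))*(((3+4)+(x+a))+9))))
Step 1: at root: (1*((((8+(b+2))+7)+(((0*8)*(3+9))*((b*z)*(b*5))))+(((8*x)*((7+9)*(4+3)))*(((3+4)+(x+a))+9)))) -> ((((8+(b+2))+7)+(((0*8)*(3+9))*((b*z)*(b*5))))+(((8*x)*((7+9)*(4+3)))*(((3+4)+(x+a))+9))); overall: (1*((((8+(b+2))+7)+(((0*8)*(3+9))*((b*z)*(b*5))))+(((8*x)*((7+9)*(4+3)))*(((3+4)+(x+a))+9)))) -> ((((8+(b+2))+7)+(((0*8)*(3+9))*((b*z)*(b*5))))+(((8*x)*((7+9)*(4+3)))*(((3+4)+(x+a))+9)))
Step 2: at LRLL: (0*8) -> 0; overall: ((((8+(b+2))+7)+(((0*8)*(3+9))*((b*z)*(b*5))))+(((8*x)*((7+9)*(4+3)))*(((3+4)+(x+a))+9))) -> ((((8+(b+2))+7)+((0*(3+9))*((b*z)*(b*5))))+(((8*x)*((7+9)*(4+3)))*(((3+4)+(x+a))+9)))
Step 3: at LRL: (0*(3+9)) -> 0; overall: ((((8+(b+2))+7)+((0*(3+9))*((b*z)*(b*5))))+(((8*x)*((7+9)*(4+3)))*(((3+4)+(x+a))+9))) -> ((((8+(b+2))+7)+(0*((b*z)*(b*5))))+(((8*x)*((7+9)*(4+3)))*(((3+4)+(x+a))+9)))
Step 4: at LR: (0*((b*z)*(b*5))) -> 0; overall: ((((8+(b+2))+7)+(0*((b*z)*(b*5))))+(((8*x)*((7+9)*(4+3)))*(((3+4)+(x+a))+9))) -> ((((8+(b+2))+7)+0)+(((8*x)*((7+9)*(4+3)))*(((3+4)+(x+a))+9)))
Step 5: at L: (((8+(b+2))+7)+0) -> ((8+(b+2))+7); overall: ((((8+(b+2))+7)+0)+(((8*x)*((7+9)*(4+3)))*(((3+4)+(x+a))+9))) -> (((8+(b+2))+7)+(((8*x)*((7+9)*(4+3)))*(((3+4)+(x+a))+9)))
Step 6: at RLRL: (7+9) -> 16; overall: (((8+(b+2))+7)+(((8*x)*((7+9)*(4+3)))*(((3+4)+(x+a))+9))) -> (((8+(b+2))+7)+(((8*x)*(16*(4+3)))*(((3+4)+(x+a))+9)))
Step 7: at RLRR: (4+3) -> 7; overall: (((8+(b+2))+7)+(((8*x)*(16*(4+3)))*(((3+4)+(x+a))+9))) -> (((8+(b+2))+7)+(((8*x)*(16*7))*(((3+4)+(x+a))+9)))
Step 8: at RLR: (16*7) -> 112; overall: (((8+(b+2))+7)+(((8*x)*(16*7))*(((3+4)+(x+a))+9))) -> (((8+(b+2))+7)+(((8*x)*112)*(((3+4)+(x+a))+9)))
Step 9: at RRLL: (3+4) -> 7; overall: (((8+(b+2))+7)+(((8*x)*112)*(((3+4)+(x+a))+9))) -> (((8+(b+2))+7)+(((8*x)*112)*((7+(x+a))+9)))
Fixed point: (((8+(b+2))+7)+(((8*x)*112)*((7+(x+a))+9)))

Answer: (((8+(b+2))+7)+(((8*x)*112)*((7+(x+a))+9)))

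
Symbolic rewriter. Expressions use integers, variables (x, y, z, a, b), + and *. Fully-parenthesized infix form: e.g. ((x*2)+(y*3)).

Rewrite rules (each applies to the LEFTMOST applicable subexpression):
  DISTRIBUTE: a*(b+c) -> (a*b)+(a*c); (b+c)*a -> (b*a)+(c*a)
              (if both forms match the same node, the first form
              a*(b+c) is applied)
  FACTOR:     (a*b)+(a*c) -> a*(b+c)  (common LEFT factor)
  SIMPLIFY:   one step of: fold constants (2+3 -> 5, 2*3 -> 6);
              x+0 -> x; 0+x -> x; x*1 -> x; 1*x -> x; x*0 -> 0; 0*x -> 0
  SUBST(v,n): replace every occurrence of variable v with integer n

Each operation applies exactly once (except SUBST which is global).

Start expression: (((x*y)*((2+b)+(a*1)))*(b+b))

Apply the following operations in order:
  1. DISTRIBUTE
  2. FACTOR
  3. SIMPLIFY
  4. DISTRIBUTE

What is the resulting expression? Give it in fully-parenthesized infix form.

Answer: ((((x*y)*((2+b)+a))*b)+(((x*y)*((2+b)+a))*b))

Derivation:
Start: (((x*y)*((2+b)+(a*1)))*(b+b))
Apply DISTRIBUTE at root (target: (((x*y)*((2+b)+(a*1)))*(b+b))): (((x*y)*((2+b)+(a*1)))*(b+b)) -> ((((x*y)*((2+b)+(a*1)))*b)+(((x*y)*((2+b)+(a*1)))*b))
Apply FACTOR at root (target: ((((x*y)*((2+b)+(a*1)))*b)+(((x*y)*((2+b)+(a*1)))*b))): ((((x*y)*((2+b)+(a*1)))*b)+(((x*y)*((2+b)+(a*1)))*b)) -> (((x*y)*((2+b)+(a*1)))*(b+b))
Apply SIMPLIFY at LRR (target: (a*1)): (((x*y)*((2+b)+(a*1)))*(b+b)) -> (((x*y)*((2+b)+a))*(b+b))
Apply DISTRIBUTE at root (target: (((x*y)*((2+b)+a))*(b+b))): (((x*y)*((2+b)+a))*(b+b)) -> ((((x*y)*((2+b)+a))*b)+(((x*y)*((2+b)+a))*b))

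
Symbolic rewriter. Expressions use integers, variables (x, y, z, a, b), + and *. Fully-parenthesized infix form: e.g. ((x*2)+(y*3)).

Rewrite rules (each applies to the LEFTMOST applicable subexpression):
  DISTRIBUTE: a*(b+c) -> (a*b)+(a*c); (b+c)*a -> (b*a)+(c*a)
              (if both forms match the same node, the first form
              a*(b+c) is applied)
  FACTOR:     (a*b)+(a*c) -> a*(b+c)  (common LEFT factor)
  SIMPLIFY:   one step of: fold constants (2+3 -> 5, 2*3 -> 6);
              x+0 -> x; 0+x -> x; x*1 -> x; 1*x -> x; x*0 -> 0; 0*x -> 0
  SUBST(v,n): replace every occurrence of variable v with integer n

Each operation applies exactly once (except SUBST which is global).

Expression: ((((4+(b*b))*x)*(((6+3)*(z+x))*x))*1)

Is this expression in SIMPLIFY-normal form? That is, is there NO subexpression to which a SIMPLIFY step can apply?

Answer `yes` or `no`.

Answer: no

Derivation:
Expression: ((((4+(b*b))*x)*(((6+3)*(z+x))*x))*1)
Scanning for simplifiable subexpressions (pre-order)...
  at root: ((((4+(b*b))*x)*(((6+3)*(z+x))*x))*1) (SIMPLIFIABLE)
  at L: (((4+(b*b))*x)*(((6+3)*(z+x))*x)) (not simplifiable)
  at LL: ((4+(b*b))*x) (not simplifiable)
  at LLL: (4+(b*b)) (not simplifiable)
  at LLLR: (b*b) (not simplifiable)
  at LR: (((6+3)*(z+x))*x) (not simplifiable)
  at LRL: ((6+3)*(z+x)) (not simplifiable)
  at LRLL: (6+3) (SIMPLIFIABLE)
  at LRLR: (z+x) (not simplifiable)
Found simplifiable subexpr at path root: ((((4+(b*b))*x)*(((6+3)*(z+x))*x))*1)
One SIMPLIFY step would give: (((4+(b*b))*x)*(((6+3)*(z+x))*x))
-> NOT in normal form.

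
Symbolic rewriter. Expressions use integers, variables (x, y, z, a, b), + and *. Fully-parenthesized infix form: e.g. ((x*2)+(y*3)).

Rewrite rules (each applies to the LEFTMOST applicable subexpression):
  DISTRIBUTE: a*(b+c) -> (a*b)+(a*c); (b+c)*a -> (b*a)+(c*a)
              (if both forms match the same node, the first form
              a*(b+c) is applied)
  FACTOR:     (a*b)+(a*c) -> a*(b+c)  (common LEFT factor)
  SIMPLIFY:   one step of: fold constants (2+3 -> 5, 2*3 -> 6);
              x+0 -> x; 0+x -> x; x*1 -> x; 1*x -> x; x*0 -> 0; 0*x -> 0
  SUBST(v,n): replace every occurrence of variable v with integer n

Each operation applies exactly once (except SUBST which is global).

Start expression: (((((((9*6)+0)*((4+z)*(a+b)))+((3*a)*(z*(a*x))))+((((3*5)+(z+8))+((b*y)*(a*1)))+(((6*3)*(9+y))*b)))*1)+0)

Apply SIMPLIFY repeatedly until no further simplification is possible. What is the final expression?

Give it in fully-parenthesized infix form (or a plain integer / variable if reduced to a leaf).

Start: (((((((9*6)+0)*((4+z)*(a+b)))+((3*a)*(z*(a*x))))+((((3*5)+(z+8))+((b*y)*(a*1)))+(((6*3)*(9+y))*b)))*1)+0)
Step 1: at root: (((((((9*6)+0)*((4+z)*(a+b)))+((3*a)*(z*(a*x))))+((((3*5)+(z+8))+((b*y)*(a*1)))+(((6*3)*(9+y))*b)))*1)+0) -> ((((((9*6)+0)*((4+z)*(a+b)))+((3*a)*(z*(a*x))))+((((3*5)+(z+8))+((b*y)*(a*1)))+(((6*3)*(9+y))*b)))*1); overall: (((((((9*6)+0)*((4+z)*(a+b)))+((3*a)*(z*(a*x))))+((((3*5)+(z+8))+((b*y)*(a*1)))+(((6*3)*(9+y))*b)))*1)+0) -> ((((((9*6)+0)*((4+z)*(a+b)))+((3*a)*(z*(a*x))))+((((3*5)+(z+8))+((b*y)*(a*1)))+(((6*3)*(9+y))*b)))*1)
Step 2: at root: ((((((9*6)+0)*((4+z)*(a+b)))+((3*a)*(z*(a*x))))+((((3*5)+(z+8))+((b*y)*(a*1)))+(((6*3)*(9+y))*b)))*1) -> (((((9*6)+0)*((4+z)*(a+b)))+((3*a)*(z*(a*x))))+((((3*5)+(z+8))+((b*y)*(a*1)))+(((6*3)*(9+y))*b))); overall: ((((((9*6)+0)*((4+z)*(a+b)))+((3*a)*(z*(a*x))))+((((3*5)+(z+8))+((b*y)*(a*1)))+(((6*3)*(9+y))*b)))*1) -> (((((9*6)+0)*((4+z)*(a+b)))+((3*a)*(z*(a*x))))+((((3*5)+(z+8))+((b*y)*(a*1)))+(((6*3)*(9+y))*b)))
Step 3: at LLL: ((9*6)+0) -> (9*6); overall: (((((9*6)+0)*((4+z)*(a+b)))+((3*a)*(z*(a*x))))+((((3*5)+(z+8))+((b*y)*(a*1)))+(((6*3)*(9+y))*b))) -> ((((9*6)*((4+z)*(a+b)))+((3*a)*(z*(a*x))))+((((3*5)+(z+8))+((b*y)*(a*1)))+(((6*3)*(9+y))*b)))
Step 4: at LLL: (9*6) -> 54; overall: ((((9*6)*((4+z)*(a+b)))+((3*a)*(z*(a*x))))+((((3*5)+(z+8))+((b*y)*(a*1)))+(((6*3)*(9+y))*b))) -> (((54*((4+z)*(a+b)))+((3*a)*(z*(a*x))))+((((3*5)+(z+8))+((b*y)*(a*1)))+(((6*3)*(9+y))*b)))
Step 5: at RLLL: (3*5) -> 15; overall: (((54*((4+z)*(a+b)))+((3*a)*(z*(a*x))))+((((3*5)+(z+8))+((b*y)*(a*1)))+(((6*3)*(9+y))*b))) -> (((54*((4+z)*(a+b)))+((3*a)*(z*(a*x))))+(((15+(z+8))+((b*y)*(a*1)))+(((6*3)*(9+y))*b)))
Step 6: at RLRR: (a*1) -> a; overall: (((54*((4+z)*(a+b)))+((3*a)*(z*(a*x))))+(((15+(z+8))+((b*y)*(a*1)))+(((6*3)*(9+y))*b))) -> (((54*((4+z)*(a+b)))+((3*a)*(z*(a*x))))+(((15+(z+8))+((b*y)*a))+(((6*3)*(9+y))*b)))
Step 7: at RRLL: (6*3) -> 18; overall: (((54*((4+z)*(a+b)))+((3*a)*(z*(a*x))))+(((15+(z+8))+((b*y)*a))+(((6*3)*(9+y))*b))) -> (((54*((4+z)*(a+b)))+((3*a)*(z*(a*x))))+(((15+(z+8))+((b*y)*a))+((18*(9+y))*b)))
Fixed point: (((54*((4+z)*(a+b)))+((3*a)*(z*(a*x))))+(((15+(z+8))+((b*y)*a))+((18*(9+y))*b)))

Answer: (((54*((4+z)*(a+b)))+((3*a)*(z*(a*x))))+(((15+(z+8))+((b*y)*a))+((18*(9+y))*b)))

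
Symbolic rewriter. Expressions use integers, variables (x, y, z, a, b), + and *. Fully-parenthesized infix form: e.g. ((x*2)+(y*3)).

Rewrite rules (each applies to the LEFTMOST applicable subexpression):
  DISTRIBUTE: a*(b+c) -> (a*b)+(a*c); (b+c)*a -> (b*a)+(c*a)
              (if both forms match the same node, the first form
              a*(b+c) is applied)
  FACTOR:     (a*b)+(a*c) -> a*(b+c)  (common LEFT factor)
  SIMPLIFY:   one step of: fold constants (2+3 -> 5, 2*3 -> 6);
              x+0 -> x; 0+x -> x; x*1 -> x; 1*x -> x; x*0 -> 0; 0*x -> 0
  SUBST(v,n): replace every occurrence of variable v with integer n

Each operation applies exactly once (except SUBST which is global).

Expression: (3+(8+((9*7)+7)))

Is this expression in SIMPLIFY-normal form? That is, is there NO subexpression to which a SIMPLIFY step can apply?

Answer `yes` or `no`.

Expression: (3+(8+((9*7)+7)))
Scanning for simplifiable subexpressions (pre-order)...
  at root: (3+(8+((9*7)+7))) (not simplifiable)
  at R: (8+((9*7)+7)) (not simplifiable)
  at RR: ((9*7)+7) (not simplifiable)
  at RRL: (9*7) (SIMPLIFIABLE)
Found simplifiable subexpr at path RRL: (9*7)
One SIMPLIFY step would give: (3+(8+(63+7)))
-> NOT in normal form.

Answer: no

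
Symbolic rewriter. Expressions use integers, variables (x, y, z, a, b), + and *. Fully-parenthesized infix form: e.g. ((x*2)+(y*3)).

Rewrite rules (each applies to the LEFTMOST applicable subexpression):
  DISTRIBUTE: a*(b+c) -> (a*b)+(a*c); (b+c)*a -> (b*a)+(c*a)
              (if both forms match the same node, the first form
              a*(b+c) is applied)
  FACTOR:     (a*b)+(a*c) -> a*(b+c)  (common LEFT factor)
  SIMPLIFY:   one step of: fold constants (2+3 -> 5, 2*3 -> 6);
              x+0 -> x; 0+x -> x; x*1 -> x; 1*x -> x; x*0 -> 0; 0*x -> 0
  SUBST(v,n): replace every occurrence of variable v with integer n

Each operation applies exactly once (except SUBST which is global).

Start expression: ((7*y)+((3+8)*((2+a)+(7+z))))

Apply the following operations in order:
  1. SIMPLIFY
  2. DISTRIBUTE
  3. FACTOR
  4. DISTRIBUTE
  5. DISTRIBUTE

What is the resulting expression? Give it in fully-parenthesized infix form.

Answer: ((7*y)+(((11*2)+(11*a))+(11*(7+z))))

Derivation:
Start: ((7*y)+((3+8)*((2+a)+(7+z))))
Apply SIMPLIFY at RL (target: (3+8)): ((7*y)+((3+8)*((2+a)+(7+z)))) -> ((7*y)+(11*((2+a)+(7+z))))
Apply DISTRIBUTE at R (target: (11*((2+a)+(7+z)))): ((7*y)+(11*((2+a)+(7+z)))) -> ((7*y)+((11*(2+a))+(11*(7+z))))
Apply FACTOR at R (target: ((11*(2+a))+(11*(7+z)))): ((7*y)+((11*(2+a))+(11*(7+z)))) -> ((7*y)+(11*((2+a)+(7+z))))
Apply DISTRIBUTE at R (target: (11*((2+a)+(7+z)))): ((7*y)+(11*((2+a)+(7+z)))) -> ((7*y)+((11*(2+a))+(11*(7+z))))
Apply DISTRIBUTE at RL (target: (11*(2+a))): ((7*y)+((11*(2+a))+(11*(7+z)))) -> ((7*y)+(((11*2)+(11*a))+(11*(7+z))))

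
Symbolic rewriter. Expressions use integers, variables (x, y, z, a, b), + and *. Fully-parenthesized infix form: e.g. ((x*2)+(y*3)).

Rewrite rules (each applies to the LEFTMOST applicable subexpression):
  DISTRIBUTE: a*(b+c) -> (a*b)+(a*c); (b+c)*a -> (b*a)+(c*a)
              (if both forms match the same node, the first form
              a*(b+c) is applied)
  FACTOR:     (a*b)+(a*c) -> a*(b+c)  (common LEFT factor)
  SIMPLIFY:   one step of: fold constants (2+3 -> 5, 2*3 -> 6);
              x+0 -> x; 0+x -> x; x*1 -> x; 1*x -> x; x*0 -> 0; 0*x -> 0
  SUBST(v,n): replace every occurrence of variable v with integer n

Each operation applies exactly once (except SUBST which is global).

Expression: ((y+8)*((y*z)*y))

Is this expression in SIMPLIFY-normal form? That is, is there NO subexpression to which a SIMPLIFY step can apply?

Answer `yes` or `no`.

Answer: yes

Derivation:
Expression: ((y+8)*((y*z)*y))
Scanning for simplifiable subexpressions (pre-order)...
  at root: ((y+8)*((y*z)*y)) (not simplifiable)
  at L: (y+8) (not simplifiable)
  at R: ((y*z)*y) (not simplifiable)
  at RL: (y*z) (not simplifiable)
Result: no simplifiable subexpression found -> normal form.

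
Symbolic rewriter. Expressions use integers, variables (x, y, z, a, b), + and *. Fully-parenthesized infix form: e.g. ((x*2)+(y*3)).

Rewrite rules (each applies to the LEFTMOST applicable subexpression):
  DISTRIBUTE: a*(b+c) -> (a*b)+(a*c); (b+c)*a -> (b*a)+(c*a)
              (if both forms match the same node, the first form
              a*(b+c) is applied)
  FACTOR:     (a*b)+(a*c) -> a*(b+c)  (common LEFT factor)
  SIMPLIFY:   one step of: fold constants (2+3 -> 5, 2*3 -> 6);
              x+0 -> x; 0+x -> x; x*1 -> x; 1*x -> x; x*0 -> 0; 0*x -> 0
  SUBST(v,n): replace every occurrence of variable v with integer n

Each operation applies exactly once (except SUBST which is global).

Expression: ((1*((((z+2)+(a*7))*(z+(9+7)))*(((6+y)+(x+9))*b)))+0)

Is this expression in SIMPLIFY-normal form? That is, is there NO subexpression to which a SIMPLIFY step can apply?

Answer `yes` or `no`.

Answer: no

Derivation:
Expression: ((1*((((z+2)+(a*7))*(z+(9+7)))*(((6+y)+(x+9))*b)))+0)
Scanning for simplifiable subexpressions (pre-order)...
  at root: ((1*((((z+2)+(a*7))*(z+(9+7)))*(((6+y)+(x+9))*b)))+0) (SIMPLIFIABLE)
  at L: (1*((((z+2)+(a*7))*(z+(9+7)))*(((6+y)+(x+9))*b))) (SIMPLIFIABLE)
  at LR: ((((z+2)+(a*7))*(z+(9+7)))*(((6+y)+(x+9))*b)) (not simplifiable)
  at LRL: (((z+2)+(a*7))*(z+(9+7))) (not simplifiable)
  at LRLL: ((z+2)+(a*7)) (not simplifiable)
  at LRLLL: (z+2) (not simplifiable)
  at LRLLR: (a*7) (not simplifiable)
  at LRLR: (z+(9+7)) (not simplifiable)
  at LRLRR: (9+7) (SIMPLIFIABLE)
  at LRR: (((6+y)+(x+9))*b) (not simplifiable)
  at LRRL: ((6+y)+(x+9)) (not simplifiable)
  at LRRLL: (6+y) (not simplifiable)
  at LRRLR: (x+9) (not simplifiable)
Found simplifiable subexpr at path root: ((1*((((z+2)+(a*7))*(z+(9+7)))*(((6+y)+(x+9))*b)))+0)
One SIMPLIFY step would give: (1*((((z+2)+(a*7))*(z+(9+7)))*(((6+y)+(x+9))*b)))
-> NOT in normal form.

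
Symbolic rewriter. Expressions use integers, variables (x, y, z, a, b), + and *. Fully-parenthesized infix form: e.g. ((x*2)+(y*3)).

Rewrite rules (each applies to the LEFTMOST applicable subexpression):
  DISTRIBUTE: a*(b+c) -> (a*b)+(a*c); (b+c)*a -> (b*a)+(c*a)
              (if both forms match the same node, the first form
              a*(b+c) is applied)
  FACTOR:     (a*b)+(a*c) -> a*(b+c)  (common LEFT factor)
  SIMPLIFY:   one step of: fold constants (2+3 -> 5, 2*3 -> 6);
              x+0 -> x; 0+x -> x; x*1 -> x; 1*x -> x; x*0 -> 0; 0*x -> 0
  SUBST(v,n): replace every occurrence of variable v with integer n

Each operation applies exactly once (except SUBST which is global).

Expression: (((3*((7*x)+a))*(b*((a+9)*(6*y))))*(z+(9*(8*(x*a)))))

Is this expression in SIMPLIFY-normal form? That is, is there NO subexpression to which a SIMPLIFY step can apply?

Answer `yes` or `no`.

Expression: (((3*((7*x)+a))*(b*((a+9)*(6*y))))*(z+(9*(8*(x*a)))))
Scanning for simplifiable subexpressions (pre-order)...
  at root: (((3*((7*x)+a))*(b*((a+9)*(6*y))))*(z+(9*(8*(x*a))))) (not simplifiable)
  at L: ((3*((7*x)+a))*(b*((a+9)*(6*y)))) (not simplifiable)
  at LL: (3*((7*x)+a)) (not simplifiable)
  at LLR: ((7*x)+a) (not simplifiable)
  at LLRL: (7*x) (not simplifiable)
  at LR: (b*((a+9)*(6*y))) (not simplifiable)
  at LRR: ((a+9)*(6*y)) (not simplifiable)
  at LRRL: (a+9) (not simplifiable)
  at LRRR: (6*y) (not simplifiable)
  at R: (z+(9*(8*(x*a)))) (not simplifiable)
  at RR: (9*(8*(x*a))) (not simplifiable)
  at RRR: (8*(x*a)) (not simplifiable)
  at RRRR: (x*a) (not simplifiable)
Result: no simplifiable subexpression found -> normal form.

Answer: yes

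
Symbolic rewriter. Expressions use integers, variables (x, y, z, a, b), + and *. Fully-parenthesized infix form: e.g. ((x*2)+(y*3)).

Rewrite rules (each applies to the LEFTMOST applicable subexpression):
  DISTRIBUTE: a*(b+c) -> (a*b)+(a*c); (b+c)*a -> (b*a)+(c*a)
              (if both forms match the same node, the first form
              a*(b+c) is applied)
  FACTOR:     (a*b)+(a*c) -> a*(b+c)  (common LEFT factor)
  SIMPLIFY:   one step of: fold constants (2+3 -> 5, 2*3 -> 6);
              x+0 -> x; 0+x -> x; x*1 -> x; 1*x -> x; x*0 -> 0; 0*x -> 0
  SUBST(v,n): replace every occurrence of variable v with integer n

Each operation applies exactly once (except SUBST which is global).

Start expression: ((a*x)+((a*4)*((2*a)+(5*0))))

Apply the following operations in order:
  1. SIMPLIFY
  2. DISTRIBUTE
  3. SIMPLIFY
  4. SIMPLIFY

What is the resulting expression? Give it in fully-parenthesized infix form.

Answer: ((a*x)+((a*4)*(2*a)))

Derivation:
Start: ((a*x)+((a*4)*((2*a)+(5*0))))
Apply SIMPLIFY at RRR (target: (5*0)): ((a*x)+((a*4)*((2*a)+(5*0)))) -> ((a*x)+((a*4)*((2*a)+0)))
Apply DISTRIBUTE at R (target: ((a*4)*((2*a)+0))): ((a*x)+((a*4)*((2*a)+0))) -> ((a*x)+(((a*4)*(2*a))+((a*4)*0)))
Apply SIMPLIFY at RR (target: ((a*4)*0)): ((a*x)+(((a*4)*(2*a))+((a*4)*0))) -> ((a*x)+(((a*4)*(2*a))+0))
Apply SIMPLIFY at R (target: (((a*4)*(2*a))+0)): ((a*x)+(((a*4)*(2*a))+0)) -> ((a*x)+((a*4)*(2*a)))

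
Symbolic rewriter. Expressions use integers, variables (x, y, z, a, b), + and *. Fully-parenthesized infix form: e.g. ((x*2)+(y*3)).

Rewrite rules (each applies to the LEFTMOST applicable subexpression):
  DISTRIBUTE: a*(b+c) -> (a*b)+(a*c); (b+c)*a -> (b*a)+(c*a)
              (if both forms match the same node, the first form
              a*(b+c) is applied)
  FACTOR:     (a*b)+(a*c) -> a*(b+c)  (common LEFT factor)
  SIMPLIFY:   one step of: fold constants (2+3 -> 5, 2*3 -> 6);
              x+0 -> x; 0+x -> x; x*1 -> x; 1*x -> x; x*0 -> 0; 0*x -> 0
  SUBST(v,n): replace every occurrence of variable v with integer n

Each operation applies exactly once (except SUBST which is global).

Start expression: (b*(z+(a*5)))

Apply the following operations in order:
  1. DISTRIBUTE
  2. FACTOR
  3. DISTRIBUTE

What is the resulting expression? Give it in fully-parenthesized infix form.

Answer: ((b*z)+(b*(a*5)))

Derivation:
Start: (b*(z+(a*5)))
Apply DISTRIBUTE at root (target: (b*(z+(a*5)))): (b*(z+(a*5))) -> ((b*z)+(b*(a*5)))
Apply FACTOR at root (target: ((b*z)+(b*(a*5)))): ((b*z)+(b*(a*5))) -> (b*(z+(a*5)))
Apply DISTRIBUTE at root (target: (b*(z+(a*5)))): (b*(z+(a*5))) -> ((b*z)+(b*(a*5)))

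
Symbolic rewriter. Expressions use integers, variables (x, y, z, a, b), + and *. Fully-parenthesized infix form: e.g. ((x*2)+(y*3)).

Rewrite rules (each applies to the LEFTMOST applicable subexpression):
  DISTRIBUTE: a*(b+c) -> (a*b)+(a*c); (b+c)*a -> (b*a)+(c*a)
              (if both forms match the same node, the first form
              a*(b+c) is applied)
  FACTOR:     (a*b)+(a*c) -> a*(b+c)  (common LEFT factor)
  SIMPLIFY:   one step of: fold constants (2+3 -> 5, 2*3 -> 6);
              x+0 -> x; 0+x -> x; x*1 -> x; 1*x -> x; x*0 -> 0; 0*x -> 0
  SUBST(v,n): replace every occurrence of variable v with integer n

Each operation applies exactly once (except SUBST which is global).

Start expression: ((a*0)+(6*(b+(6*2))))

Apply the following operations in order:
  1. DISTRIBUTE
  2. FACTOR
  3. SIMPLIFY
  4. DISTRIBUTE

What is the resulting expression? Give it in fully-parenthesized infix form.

Start: ((a*0)+(6*(b+(6*2))))
Apply DISTRIBUTE at R (target: (6*(b+(6*2)))): ((a*0)+(6*(b+(6*2)))) -> ((a*0)+((6*b)+(6*(6*2))))
Apply FACTOR at R (target: ((6*b)+(6*(6*2)))): ((a*0)+((6*b)+(6*(6*2)))) -> ((a*0)+(6*(b+(6*2))))
Apply SIMPLIFY at L (target: (a*0)): ((a*0)+(6*(b+(6*2)))) -> (0+(6*(b+(6*2))))
Apply DISTRIBUTE at R (target: (6*(b+(6*2)))): (0+(6*(b+(6*2)))) -> (0+((6*b)+(6*(6*2))))

Answer: (0+((6*b)+(6*(6*2))))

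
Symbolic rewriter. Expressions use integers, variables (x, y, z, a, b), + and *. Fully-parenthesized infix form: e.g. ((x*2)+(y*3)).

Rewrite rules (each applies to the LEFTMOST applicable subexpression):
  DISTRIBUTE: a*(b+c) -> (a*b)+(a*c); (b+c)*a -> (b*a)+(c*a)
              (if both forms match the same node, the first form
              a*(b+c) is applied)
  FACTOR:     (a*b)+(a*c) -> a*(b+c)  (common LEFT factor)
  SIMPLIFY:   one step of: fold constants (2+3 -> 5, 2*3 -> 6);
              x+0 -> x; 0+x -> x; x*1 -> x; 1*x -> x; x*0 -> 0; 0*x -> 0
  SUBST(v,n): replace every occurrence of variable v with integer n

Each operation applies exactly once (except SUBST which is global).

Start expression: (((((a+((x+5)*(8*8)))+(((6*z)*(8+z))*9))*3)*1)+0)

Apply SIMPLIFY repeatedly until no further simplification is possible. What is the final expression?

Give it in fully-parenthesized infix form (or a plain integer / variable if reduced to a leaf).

Start: (((((a+((x+5)*(8*8)))+(((6*z)*(8+z))*9))*3)*1)+0)
Step 1: at root: (((((a+((x+5)*(8*8)))+(((6*z)*(8+z))*9))*3)*1)+0) -> ((((a+((x+5)*(8*8)))+(((6*z)*(8+z))*9))*3)*1); overall: (((((a+((x+5)*(8*8)))+(((6*z)*(8+z))*9))*3)*1)+0) -> ((((a+((x+5)*(8*8)))+(((6*z)*(8+z))*9))*3)*1)
Step 2: at root: ((((a+((x+5)*(8*8)))+(((6*z)*(8+z))*9))*3)*1) -> (((a+((x+5)*(8*8)))+(((6*z)*(8+z))*9))*3); overall: ((((a+((x+5)*(8*8)))+(((6*z)*(8+z))*9))*3)*1) -> (((a+((x+5)*(8*8)))+(((6*z)*(8+z))*9))*3)
Step 3: at LLRR: (8*8) -> 64; overall: (((a+((x+5)*(8*8)))+(((6*z)*(8+z))*9))*3) -> (((a+((x+5)*64))+(((6*z)*(8+z))*9))*3)
Fixed point: (((a+((x+5)*64))+(((6*z)*(8+z))*9))*3)

Answer: (((a+((x+5)*64))+(((6*z)*(8+z))*9))*3)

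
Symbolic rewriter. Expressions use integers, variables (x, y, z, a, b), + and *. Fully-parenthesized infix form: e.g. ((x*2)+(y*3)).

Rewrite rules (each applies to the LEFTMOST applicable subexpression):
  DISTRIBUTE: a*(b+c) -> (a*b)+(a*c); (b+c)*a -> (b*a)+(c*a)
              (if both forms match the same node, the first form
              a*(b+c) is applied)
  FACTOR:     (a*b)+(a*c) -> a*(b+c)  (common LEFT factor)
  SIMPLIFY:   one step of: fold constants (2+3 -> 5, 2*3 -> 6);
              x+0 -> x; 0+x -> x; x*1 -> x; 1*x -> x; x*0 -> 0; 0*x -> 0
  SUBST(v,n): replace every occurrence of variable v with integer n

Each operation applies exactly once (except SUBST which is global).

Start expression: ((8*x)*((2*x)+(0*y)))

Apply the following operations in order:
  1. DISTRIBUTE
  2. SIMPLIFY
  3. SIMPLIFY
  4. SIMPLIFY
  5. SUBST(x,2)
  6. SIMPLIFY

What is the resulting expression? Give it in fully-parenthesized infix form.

Answer: (16*(2*2))

Derivation:
Start: ((8*x)*((2*x)+(0*y)))
Apply DISTRIBUTE at root (target: ((8*x)*((2*x)+(0*y)))): ((8*x)*((2*x)+(0*y))) -> (((8*x)*(2*x))+((8*x)*(0*y)))
Apply SIMPLIFY at RR (target: (0*y)): (((8*x)*(2*x))+((8*x)*(0*y))) -> (((8*x)*(2*x))+((8*x)*0))
Apply SIMPLIFY at R (target: ((8*x)*0)): (((8*x)*(2*x))+((8*x)*0)) -> (((8*x)*(2*x))+0)
Apply SIMPLIFY at root (target: (((8*x)*(2*x))+0)): (((8*x)*(2*x))+0) -> ((8*x)*(2*x))
Apply SUBST(x,2): ((8*x)*(2*x)) -> ((8*2)*(2*2))
Apply SIMPLIFY at L (target: (8*2)): ((8*2)*(2*2)) -> (16*(2*2))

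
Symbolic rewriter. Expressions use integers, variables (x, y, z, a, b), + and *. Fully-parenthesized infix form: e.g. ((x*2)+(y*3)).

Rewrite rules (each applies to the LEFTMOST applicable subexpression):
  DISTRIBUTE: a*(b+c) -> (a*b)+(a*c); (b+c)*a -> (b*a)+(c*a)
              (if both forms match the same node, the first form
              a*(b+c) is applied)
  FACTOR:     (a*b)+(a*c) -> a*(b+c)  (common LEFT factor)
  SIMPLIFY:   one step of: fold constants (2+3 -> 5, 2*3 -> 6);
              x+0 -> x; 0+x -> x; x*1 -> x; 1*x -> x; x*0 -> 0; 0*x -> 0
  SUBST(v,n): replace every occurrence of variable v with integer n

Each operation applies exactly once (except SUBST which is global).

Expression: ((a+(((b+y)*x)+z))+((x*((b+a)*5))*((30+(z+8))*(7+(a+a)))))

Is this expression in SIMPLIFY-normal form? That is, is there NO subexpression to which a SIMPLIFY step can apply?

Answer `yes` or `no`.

Answer: yes

Derivation:
Expression: ((a+(((b+y)*x)+z))+((x*((b+a)*5))*((30+(z+8))*(7+(a+a)))))
Scanning for simplifiable subexpressions (pre-order)...
  at root: ((a+(((b+y)*x)+z))+((x*((b+a)*5))*((30+(z+8))*(7+(a+a))))) (not simplifiable)
  at L: (a+(((b+y)*x)+z)) (not simplifiable)
  at LR: (((b+y)*x)+z) (not simplifiable)
  at LRL: ((b+y)*x) (not simplifiable)
  at LRLL: (b+y) (not simplifiable)
  at R: ((x*((b+a)*5))*((30+(z+8))*(7+(a+a)))) (not simplifiable)
  at RL: (x*((b+a)*5)) (not simplifiable)
  at RLR: ((b+a)*5) (not simplifiable)
  at RLRL: (b+a) (not simplifiable)
  at RR: ((30+(z+8))*(7+(a+a))) (not simplifiable)
  at RRL: (30+(z+8)) (not simplifiable)
  at RRLR: (z+8) (not simplifiable)
  at RRR: (7+(a+a)) (not simplifiable)
  at RRRR: (a+a) (not simplifiable)
Result: no simplifiable subexpression found -> normal form.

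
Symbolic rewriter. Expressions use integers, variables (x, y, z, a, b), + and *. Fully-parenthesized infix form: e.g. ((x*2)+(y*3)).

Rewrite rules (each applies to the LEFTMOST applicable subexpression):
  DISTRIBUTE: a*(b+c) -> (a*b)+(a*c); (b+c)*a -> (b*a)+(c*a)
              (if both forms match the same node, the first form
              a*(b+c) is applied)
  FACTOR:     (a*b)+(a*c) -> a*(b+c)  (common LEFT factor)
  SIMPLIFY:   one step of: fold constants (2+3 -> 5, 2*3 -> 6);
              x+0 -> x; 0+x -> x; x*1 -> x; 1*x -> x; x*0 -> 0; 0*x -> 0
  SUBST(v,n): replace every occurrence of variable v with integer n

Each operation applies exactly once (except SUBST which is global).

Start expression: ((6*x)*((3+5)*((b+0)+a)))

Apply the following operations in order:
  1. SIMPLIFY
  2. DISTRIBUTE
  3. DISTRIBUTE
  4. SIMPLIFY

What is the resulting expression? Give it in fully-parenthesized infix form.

Start: ((6*x)*((3+5)*((b+0)+a)))
Apply SIMPLIFY at RL (target: (3+5)): ((6*x)*((3+5)*((b+0)+a))) -> ((6*x)*(8*((b+0)+a)))
Apply DISTRIBUTE at R (target: (8*((b+0)+a))): ((6*x)*(8*((b+0)+a))) -> ((6*x)*((8*(b+0))+(8*a)))
Apply DISTRIBUTE at root (target: ((6*x)*((8*(b+0))+(8*a)))): ((6*x)*((8*(b+0))+(8*a))) -> (((6*x)*(8*(b+0)))+((6*x)*(8*a)))
Apply SIMPLIFY at LRR (target: (b+0)): (((6*x)*(8*(b+0)))+((6*x)*(8*a))) -> (((6*x)*(8*b))+((6*x)*(8*a)))

Answer: (((6*x)*(8*b))+((6*x)*(8*a)))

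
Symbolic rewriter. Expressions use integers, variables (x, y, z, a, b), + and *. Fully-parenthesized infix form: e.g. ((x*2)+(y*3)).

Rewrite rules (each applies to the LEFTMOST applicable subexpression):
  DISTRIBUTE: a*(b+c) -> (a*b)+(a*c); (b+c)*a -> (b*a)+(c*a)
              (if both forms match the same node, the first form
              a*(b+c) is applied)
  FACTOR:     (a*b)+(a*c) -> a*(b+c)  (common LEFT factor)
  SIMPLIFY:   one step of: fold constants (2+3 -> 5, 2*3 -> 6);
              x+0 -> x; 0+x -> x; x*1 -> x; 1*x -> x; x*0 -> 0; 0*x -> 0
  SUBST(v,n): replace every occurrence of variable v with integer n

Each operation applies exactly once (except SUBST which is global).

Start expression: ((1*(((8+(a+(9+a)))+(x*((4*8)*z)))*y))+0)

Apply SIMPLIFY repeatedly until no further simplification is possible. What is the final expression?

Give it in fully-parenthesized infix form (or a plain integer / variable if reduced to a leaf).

Start: ((1*(((8+(a+(9+a)))+(x*((4*8)*z)))*y))+0)
Step 1: at root: ((1*(((8+(a+(9+a)))+(x*((4*8)*z)))*y))+0) -> (1*(((8+(a+(9+a)))+(x*((4*8)*z)))*y)); overall: ((1*(((8+(a+(9+a)))+(x*((4*8)*z)))*y))+0) -> (1*(((8+(a+(9+a)))+(x*((4*8)*z)))*y))
Step 2: at root: (1*(((8+(a+(9+a)))+(x*((4*8)*z)))*y)) -> (((8+(a+(9+a)))+(x*((4*8)*z)))*y); overall: (1*(((8+(a+(9+a)))+(x*((4*8)*z)))*y)) -> (((8+(a+(9+a)))+(x*((4*8)*z)))*y)
Step 3: at LRRL: (4*8) -> 32; overall: (((8+(a+(9+a)))+(x*((4*8)*z)))*y) -> (((8+(a+(9+a)))+(x*(32*z)))*y)
Fixed point: (((8+(a+(9+a)))+(x*(32*z)))*y)

Answer: (((8+(a+(9+a)))+(x*(32*z)))*y)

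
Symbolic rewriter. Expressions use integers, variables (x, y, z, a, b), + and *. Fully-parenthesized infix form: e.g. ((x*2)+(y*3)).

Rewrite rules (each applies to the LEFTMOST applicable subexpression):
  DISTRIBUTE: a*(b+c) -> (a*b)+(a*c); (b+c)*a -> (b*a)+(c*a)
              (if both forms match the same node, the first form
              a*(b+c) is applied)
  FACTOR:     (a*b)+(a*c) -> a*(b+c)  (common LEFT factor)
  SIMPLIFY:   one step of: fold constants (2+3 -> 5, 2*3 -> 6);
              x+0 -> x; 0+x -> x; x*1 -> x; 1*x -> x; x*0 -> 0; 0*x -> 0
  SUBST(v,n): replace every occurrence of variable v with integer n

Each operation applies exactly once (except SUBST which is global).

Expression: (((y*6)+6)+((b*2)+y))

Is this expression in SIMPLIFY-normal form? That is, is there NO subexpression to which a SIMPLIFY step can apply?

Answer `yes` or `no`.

Expression: (((y*6)+6)+((b*2)+y))
Scanning for simplifiable subexpressions (pre-order)...
  at root: (((y*6)+6)+((b*2)+y)) (not simplifiable)
  at L: ((y*6)+6) (not simplifiable)
  at LL: (y*6) (not simplifiable)
  at R: ((b*2)+y) (not simplifiable)
  at RL: (b*2) (not simplifiable)
Result: no simplifiable subexpression found -> normal form.

Answer: yes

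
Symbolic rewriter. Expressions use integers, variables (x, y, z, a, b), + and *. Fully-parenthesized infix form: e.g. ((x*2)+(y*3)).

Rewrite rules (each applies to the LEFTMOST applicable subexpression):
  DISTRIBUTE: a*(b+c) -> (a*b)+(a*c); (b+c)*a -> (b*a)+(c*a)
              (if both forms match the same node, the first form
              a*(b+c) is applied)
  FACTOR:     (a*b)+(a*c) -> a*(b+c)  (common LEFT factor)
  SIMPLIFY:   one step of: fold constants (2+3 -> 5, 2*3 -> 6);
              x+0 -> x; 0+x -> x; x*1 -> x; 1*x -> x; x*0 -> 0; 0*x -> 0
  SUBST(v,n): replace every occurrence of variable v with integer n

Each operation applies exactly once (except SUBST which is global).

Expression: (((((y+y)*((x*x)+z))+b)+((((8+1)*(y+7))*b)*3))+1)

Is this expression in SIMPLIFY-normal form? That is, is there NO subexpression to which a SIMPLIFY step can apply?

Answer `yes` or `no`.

Answer: no

Derivation:
Expression: (((((y+y)*((x*x)+z))+b)+((((8+1)*(y+7))*b)*3))+1)
Scanning for simplifiable subexpressions (pre-order)...
  at root: (((((y+y)*((x*x)+z))+b)+((((8+1)*(y+7))*b)*3))+1) (not simplifiable)
  at L: ((((y+y)*((x*x)+z))+b)+((((8+1)*(y+7))*b)*3)) (not simplifiable)
  at LL: (((y+y)*((x*x)+z))+b) (not simplifiable)
  at LLL: ((y+y)*((x*x)+z)) (not simplifiable)
  at LLLL: (y+y) (not simplifiable)
  at LLLR: ((x*x)+z) (not simplifiable)
  at LLLRL: (x*x) (not simplifiable)
  at LR: ((((8+1)*(y+7))*b)*3) (not simplifiable)
  at LRL: (((8+1)*(y+7))*b) (not simplifiable)
  at LRLL: ((8+1)*(y+7)) (not simplifiable)
  at LRLLL: (8+1) (SIMPLIFIABLE)
  at LRLLR: (y+7) (not simplifiable)
Found simplifiable subexpr at path LRLLL: (8+1)
One SIMPLIFY step would give: (((((y+y)*((x*x)+z))+b)+(((9*(y+7))*b)*3))+1)
-> NOT in normal form.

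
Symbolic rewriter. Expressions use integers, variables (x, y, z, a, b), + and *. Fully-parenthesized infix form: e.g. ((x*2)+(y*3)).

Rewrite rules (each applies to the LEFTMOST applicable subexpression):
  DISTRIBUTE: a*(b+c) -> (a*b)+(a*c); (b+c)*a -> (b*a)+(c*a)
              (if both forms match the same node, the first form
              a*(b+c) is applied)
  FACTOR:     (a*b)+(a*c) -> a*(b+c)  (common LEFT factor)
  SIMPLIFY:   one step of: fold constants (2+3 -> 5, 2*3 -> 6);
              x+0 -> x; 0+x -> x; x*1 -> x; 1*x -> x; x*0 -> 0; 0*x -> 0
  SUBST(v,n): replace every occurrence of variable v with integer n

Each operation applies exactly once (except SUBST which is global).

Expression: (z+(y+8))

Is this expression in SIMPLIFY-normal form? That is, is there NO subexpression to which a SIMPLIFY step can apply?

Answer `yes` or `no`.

Answer: yes

Derivation:
Expression: (z+(y+8))
Scanning for simplifiable subexpressions (pre-order)...
  at root: (z+(y+8)) (not simplifiable)
  at R: (y+8) (not simplifiable)
Result: no simplifiable subexpression found -> normal form.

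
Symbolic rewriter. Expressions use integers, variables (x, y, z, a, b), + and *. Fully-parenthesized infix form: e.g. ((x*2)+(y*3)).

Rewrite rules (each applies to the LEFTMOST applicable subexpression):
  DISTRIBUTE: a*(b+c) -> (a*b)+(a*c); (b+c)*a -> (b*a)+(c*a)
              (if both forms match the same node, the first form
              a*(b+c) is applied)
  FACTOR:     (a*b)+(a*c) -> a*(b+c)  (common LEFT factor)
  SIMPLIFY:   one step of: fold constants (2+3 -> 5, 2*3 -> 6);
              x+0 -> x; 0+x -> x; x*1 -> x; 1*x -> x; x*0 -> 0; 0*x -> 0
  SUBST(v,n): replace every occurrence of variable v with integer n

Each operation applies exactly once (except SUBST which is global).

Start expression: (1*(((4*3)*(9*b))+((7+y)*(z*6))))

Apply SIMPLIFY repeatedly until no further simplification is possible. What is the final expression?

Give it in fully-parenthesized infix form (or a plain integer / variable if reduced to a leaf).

Answer: ((12*(9*b))+((7+y)*(z*6)))

Derivation:
Start: (1*(((4*3)*(9*b))+((7+y)*(z*6))))
Step 1: at root: (1*(((4*3)*(9*b))+((7+y)*(z*6)))) -> (((4*3)*(9*b))+((7+y)*(z*6))); overall: (1*(((4*3)*(9*b))+((7+y)*(z*6)))) -> (((4*3)*(9*b))+((7+y)*(z*6)))
Step 2: at LL: (4*3) -> 12; overall: (((4*3)*(9*b))+((7+y)*(z*6))) -> ((12*(9*b))+((7+y)*(z*6)))
Fixed point: ((12*(9*b))+((7+y)*(z*6)))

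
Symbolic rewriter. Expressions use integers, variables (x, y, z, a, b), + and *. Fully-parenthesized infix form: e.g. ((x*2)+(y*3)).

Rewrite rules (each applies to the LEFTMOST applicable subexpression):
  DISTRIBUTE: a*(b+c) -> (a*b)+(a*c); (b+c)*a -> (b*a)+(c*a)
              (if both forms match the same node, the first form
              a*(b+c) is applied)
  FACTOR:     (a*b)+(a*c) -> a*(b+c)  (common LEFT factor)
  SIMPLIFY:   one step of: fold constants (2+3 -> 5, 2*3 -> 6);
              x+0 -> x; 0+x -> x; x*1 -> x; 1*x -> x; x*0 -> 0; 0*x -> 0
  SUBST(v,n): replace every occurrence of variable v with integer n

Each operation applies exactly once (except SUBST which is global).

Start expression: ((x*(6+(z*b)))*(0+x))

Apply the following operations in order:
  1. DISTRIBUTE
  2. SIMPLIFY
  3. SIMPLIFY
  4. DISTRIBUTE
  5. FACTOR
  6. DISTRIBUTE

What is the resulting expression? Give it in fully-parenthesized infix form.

Answer: (((x*6)+(x*(z*b)))*x)

Derivation:
Start: ((x*(6+(z*b)))*(0+x))
Apply DISTRIBUTE at root (target: ((x*(6+(z*b)))*(0+x))): ((x*(6+(z*b)))*(0+x)) -> (((x*(6+(z*b)))*0)+((x*(6+(z*b)))*x))
Apply SIMPLIFY at L (target: ((x*(6+(z*b)))*0)): (((x*(6+(z*b)))*0)+((x*(6+(z*b)))*x)) -> (0+((x*(6+(z*b)))*x))
Apply SIMPLIFY at root (target: (0+((x*(6+(z*b)))*x))): (0+((x*(6+(z*b)))*x)) -> ((x*(6+(z*b)))*x)
Apply DISTRIBUTE at L (target: (x*(6+(z*b)))): ((x*(6+(z*b)))*x) -> (((x*6)+(x*(z*b)))*x)
Apply FACTOR at L (target: ((x*6)+(x*(z*b)))): (((x*6)+(x*(z*b)))*x) -> ((x*(6+(z*b)))*x)
Apply DISTRIBUTE at L (target: (x*(6+(z*b)))): ((x*(6+(z*b)))*x) -> (((x*6)+(x*(z*b)))*x)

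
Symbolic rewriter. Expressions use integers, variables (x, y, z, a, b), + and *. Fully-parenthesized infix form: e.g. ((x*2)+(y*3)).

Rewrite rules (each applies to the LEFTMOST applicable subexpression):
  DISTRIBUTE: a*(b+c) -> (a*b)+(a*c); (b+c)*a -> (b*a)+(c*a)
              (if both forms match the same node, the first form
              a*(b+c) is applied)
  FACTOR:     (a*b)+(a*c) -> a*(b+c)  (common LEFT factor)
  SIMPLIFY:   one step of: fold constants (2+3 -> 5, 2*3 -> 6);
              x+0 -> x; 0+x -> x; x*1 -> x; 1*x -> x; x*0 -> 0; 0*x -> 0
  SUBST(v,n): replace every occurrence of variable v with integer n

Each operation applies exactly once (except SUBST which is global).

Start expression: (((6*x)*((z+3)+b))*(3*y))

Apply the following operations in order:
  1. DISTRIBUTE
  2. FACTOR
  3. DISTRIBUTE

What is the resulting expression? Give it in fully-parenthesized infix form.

Answer: ((((6*x)*(z+3))+((6*x)*b))*(3*y))

Derivation:
Start: (((6*x)*((z+3)+b))*(3*y))
Apply DISTRIBUTE at L (target: ((6*x)*((z+3)+b))): (((6*x)*((z+3)+b))*(3*y)) -> ((((6*x)*(z+3))+((6*x)*b))*(3*y))
Apply FACTOR at L (target: (((6*x)*(z+3))+((6*x)*b))): ((((6*x)*(z+3))+((6*x)*b))*(3*y)) -> (((6*x)*((z+3)+b))*(3*y))
Apply DISTRIBUTE at L (target: ((6*x)*((z+3)+b))): (((6*x)*((z+3)+b))*(3*y)) -> ((((6*x)*(z+3))+((6*x)*b))*(3*y))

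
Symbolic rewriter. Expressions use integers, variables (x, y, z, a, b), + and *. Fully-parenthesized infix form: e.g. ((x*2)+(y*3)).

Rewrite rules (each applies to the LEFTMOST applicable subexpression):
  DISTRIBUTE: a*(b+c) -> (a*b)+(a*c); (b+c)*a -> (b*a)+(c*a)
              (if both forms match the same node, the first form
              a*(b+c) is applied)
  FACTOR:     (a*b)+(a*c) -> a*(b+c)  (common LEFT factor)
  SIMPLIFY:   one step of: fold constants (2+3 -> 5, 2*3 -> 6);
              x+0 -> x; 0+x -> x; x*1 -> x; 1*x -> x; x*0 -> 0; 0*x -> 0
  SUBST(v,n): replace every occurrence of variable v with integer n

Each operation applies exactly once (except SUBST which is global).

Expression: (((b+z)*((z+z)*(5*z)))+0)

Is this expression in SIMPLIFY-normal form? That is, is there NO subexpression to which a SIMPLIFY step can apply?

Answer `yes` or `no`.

Expression: (((b+z)*((z+z)*(5*z)))+0)
Scanning for simplifiable subexpressions (pre-order)...
  at root: (((b+z)*((z+z)*(5*z)))+0) (SIMPLIFIABLE)
  at L: ((b+z)*((z+z)*(5*z))) (not simplifiable)
  at LL: (b+z) (not simplifiable)
  at LR: ((z+z)*(5*z)) (not simplifiable)
  at LRL: (z+z) (not simplifiable)
  at LRR: (5*z) (not simplifiable)
Found simplifiable subexpr at path root: (((b+z)*((z+z)*(5*z)))+0)
One SIMPLIFY step would give: ((b+z)*((z+z)*(5*z)))
-> NOT in normal form.

Answer: no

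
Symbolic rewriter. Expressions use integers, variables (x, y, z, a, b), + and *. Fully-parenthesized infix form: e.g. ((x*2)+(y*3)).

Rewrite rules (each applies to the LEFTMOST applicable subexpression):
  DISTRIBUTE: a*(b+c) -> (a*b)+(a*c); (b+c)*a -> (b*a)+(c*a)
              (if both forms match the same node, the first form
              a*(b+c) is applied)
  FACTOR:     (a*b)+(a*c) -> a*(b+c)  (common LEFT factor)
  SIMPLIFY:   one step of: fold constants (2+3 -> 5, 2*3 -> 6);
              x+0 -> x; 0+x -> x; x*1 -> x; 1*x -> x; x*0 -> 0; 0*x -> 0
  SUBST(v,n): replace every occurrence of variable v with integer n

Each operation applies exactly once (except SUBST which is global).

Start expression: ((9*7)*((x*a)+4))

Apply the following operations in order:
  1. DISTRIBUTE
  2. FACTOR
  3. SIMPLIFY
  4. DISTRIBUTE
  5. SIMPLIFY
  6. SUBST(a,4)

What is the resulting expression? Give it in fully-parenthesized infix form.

Answer: ((63*(x*4))+252)

Derivation:
Start: ((9*7)*((x*a)+4))
Apply DISTRIBUTE at root (target: ((9*7)*((x*a)+4))): ((9*7)*((x*a)+4)) -> (((9*7)*(x*a))+((9*7)*4))
Apply FACTOR at root (target: (((9*7)*(x*a))+((9*7)*4))): (((9*7)*(x*a))+((9*7)*4)) -> ((9*7)*((x*a)+4))
Apply SIMPLIFY at L (target: (9*7)): ((9*7)*((x*a)+4)) -> (63*((x*a)+4))
Apply DISTRIBUTE at root (target: (63*((x*a)+4))): (63*((x*a)+4)) -> ((63*(x*a))+(63*4))
Apply SIMPLIFY at R (target: (63*4)): ((63*(x*a))+(63*4)) -> ((63*(x*a))+252)
Apply SUBST(a,4): ((63*(x*a))+252) -> ((63*(x*4))+252)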